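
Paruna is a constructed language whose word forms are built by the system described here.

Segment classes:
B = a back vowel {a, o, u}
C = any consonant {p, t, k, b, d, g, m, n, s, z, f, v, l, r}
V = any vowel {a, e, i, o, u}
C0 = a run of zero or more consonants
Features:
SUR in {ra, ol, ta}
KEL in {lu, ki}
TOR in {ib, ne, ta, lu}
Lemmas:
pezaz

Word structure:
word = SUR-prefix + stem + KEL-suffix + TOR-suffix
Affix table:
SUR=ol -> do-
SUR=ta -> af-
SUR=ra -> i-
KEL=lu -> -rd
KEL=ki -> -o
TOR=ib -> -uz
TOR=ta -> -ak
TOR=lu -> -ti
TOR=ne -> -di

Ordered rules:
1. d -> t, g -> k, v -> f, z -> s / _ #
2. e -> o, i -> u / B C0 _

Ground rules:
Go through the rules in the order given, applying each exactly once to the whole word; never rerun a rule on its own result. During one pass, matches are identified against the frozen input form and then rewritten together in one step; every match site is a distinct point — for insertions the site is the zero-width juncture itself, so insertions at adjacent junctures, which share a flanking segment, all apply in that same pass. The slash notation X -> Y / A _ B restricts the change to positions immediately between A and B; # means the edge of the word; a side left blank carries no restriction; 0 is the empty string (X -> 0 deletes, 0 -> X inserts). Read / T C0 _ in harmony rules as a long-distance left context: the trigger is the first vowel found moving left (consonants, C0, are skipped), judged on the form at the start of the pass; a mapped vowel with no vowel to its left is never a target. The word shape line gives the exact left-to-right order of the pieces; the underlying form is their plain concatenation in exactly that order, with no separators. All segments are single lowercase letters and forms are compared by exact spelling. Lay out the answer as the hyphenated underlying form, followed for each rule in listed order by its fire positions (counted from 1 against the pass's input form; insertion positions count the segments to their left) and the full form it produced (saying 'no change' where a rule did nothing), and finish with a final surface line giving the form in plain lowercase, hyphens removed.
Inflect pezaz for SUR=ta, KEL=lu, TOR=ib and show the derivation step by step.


underlying: af-pezaz-rd-uz
1. d -> t, g -> k, v -> f, z -> s / _ #: fires at position(s) 11: afpezazrdus
2. e -> o, i -> u / B C0 _: fires at position(s) 4: afpozazrdus
surface: afpozazrdus


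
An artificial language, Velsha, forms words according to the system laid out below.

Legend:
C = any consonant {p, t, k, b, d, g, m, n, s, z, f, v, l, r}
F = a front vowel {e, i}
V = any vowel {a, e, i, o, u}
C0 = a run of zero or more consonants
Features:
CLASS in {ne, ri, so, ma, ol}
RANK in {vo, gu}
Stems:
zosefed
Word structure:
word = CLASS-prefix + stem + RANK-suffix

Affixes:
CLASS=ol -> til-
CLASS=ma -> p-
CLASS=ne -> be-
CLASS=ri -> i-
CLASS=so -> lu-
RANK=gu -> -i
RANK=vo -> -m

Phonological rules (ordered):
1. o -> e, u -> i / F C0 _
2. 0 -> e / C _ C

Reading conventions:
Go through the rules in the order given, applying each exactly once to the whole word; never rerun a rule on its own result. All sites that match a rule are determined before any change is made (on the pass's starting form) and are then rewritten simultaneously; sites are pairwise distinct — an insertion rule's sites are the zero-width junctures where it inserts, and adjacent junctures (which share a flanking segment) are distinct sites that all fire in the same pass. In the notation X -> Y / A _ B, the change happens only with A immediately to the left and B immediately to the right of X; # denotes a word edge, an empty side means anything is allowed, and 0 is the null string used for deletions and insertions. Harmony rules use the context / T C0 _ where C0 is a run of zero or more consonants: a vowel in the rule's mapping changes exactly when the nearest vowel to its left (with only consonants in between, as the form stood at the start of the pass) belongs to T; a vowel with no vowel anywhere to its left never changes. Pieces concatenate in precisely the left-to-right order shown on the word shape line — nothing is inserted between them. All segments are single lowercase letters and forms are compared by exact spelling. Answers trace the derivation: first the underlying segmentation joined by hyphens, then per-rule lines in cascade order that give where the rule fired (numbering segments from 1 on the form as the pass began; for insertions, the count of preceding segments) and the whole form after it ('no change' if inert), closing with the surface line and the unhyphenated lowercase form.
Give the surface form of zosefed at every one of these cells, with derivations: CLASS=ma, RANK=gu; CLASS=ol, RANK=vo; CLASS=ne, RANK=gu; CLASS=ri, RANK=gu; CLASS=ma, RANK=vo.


cell CLASS=ma, RANK=gu:
underlying: p-zosefed-i
1. o -> e, u -> i / F C0 _: no change
2. 0 -> e / C _ C: inserts after position(s) 1: pezosefedi
surface: pezosefedi

cell CLASS=ol, RANK=vo:
underlying: til-zosefed-m
1. o -> e, u -> i / F C0 _: fires at position(s) 5: tilzesefedm
2. 0 -> e / C _ C: inserts after position(s) 3, 10: tilezesefedem
surface: tilezesefedem

cell CLASS=ne, RANK=gu:
underlying: be-zosefed-i
1. o -> e, u -> i / F C0 _: fires at position(s) 4: bezesefedi
2. 0 -> e / C _ C: no change
surface: bezesefedi

cell CLASS=ri, RANK=gu:
underlying: i-zosefed-i
1. o -> e, u -> i / F C0 _: fires at position(s) 3: izesefedi
2. 0 -> e / C _ C: no change
surface: izesefedi

cell CLASS=ma, RANK=vo:
underlying: p-zosefed-m
1. o -> e, u -> i / F C0 _: no change
2. 0 -> e / C _ C: inserts after position(s) 1, 8: pezosefedem
surface: pezosefedem


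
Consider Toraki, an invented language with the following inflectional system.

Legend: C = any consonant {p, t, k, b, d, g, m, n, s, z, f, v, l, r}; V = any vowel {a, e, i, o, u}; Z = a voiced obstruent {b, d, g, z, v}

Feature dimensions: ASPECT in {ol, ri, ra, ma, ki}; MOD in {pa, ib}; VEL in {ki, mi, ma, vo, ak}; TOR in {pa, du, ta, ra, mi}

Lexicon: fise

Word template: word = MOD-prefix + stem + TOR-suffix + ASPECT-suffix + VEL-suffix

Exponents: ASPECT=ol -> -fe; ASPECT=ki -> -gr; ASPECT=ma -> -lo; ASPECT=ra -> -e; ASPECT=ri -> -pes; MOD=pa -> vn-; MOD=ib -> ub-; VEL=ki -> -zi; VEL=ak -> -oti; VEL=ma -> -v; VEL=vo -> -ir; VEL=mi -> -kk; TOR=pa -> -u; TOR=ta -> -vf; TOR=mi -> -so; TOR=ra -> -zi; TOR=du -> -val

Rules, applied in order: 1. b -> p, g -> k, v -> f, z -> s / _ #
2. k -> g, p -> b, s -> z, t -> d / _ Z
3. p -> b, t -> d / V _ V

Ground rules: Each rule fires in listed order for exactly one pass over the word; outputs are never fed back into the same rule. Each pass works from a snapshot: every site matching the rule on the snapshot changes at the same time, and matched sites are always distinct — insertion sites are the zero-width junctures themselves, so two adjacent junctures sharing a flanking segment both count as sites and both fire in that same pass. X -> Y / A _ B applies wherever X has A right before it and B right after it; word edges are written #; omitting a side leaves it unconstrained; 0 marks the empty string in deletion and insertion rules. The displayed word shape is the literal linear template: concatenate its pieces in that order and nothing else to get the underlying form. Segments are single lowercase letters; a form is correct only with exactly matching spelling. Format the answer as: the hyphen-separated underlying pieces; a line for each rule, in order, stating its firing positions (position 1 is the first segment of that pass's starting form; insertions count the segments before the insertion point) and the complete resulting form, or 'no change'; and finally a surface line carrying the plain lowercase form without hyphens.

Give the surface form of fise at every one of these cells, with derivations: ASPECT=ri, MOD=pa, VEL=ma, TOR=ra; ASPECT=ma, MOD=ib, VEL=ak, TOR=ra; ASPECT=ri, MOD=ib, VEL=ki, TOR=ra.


cell ASPECT=ri, MOD=pa, VEL=ma, TOR=ra:
underlying: vn-fise-zi-pes-v
1. b -> p, g -> k, v -> f, z -> s / _ #: fires at position(s) 12: vnfisezipesf
2. k -> g, p -> b, s -> z, t -> d / _ Z: no change
3. p -> b, t -> d / V _ V: fires at position(s) 9: vnfisezibesf
surface: vnfisezibesf

cell ASPECT=ma, MOD=ib, VEL=ak, TOR=ra:
underlying: ub-fise-zi-lo-oti
1. b -> p, g -> k, v -> f, z -> s / _ #: no change
2. k -> g, p -> b, s -> z, t -> d / _ Z: no change
3. p -> b, t -> d / V _ V: fires at position(s) 12: ubfiseziloodi
surface: ubfiseziloodi

cell ASPECT=ri, MOD=ib, VEL=ki, TOR=ra:
underlying: ub-fise-zi-pes-zi
1. b -> p, g -> k, v -> f, z -> s / _ #: no change
2. k -> g, p -> b, s -> z, t -> d / _ Z: fires at position(s) 11: ubfisezipezzi
3. p -> b, t -> d / V _ V: fires at position(s) 9: ubfisezibezzi
surface: ubfisezibezzi


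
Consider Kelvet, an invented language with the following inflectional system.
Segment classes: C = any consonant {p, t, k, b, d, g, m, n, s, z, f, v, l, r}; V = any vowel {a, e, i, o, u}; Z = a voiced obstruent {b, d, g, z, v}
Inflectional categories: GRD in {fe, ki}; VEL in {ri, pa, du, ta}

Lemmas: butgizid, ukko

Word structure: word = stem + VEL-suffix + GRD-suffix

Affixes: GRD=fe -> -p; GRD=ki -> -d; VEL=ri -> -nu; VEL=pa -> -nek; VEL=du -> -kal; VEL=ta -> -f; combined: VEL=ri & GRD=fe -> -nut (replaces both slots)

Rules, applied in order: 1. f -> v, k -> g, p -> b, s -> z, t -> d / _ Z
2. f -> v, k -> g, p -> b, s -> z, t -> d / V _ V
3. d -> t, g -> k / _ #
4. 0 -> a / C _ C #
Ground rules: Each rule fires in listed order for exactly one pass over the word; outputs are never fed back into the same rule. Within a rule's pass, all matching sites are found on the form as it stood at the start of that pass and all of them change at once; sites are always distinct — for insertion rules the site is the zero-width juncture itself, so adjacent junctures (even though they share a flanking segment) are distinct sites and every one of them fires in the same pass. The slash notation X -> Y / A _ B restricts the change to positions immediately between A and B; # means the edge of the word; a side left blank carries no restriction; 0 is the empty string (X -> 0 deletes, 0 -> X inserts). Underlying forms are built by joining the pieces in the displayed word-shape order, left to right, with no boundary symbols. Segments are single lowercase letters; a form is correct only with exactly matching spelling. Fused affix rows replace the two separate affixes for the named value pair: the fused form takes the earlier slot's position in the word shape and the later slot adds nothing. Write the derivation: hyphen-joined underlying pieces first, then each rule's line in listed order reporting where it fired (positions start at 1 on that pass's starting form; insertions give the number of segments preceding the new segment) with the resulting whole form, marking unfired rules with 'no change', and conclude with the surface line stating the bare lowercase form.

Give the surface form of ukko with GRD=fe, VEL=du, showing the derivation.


underlying: ukko-kal-p
1. f -> v, k -> g, p -> b, s -> z, t -> d / _ Z: no change
2. f -> v, k -> g, p -> b, s -> z, t -> d / V _ V: fires at position(s) 5: ukkogalp
3. d -> t, g -> k / _ #: no change
4. 0 -> a / C _ C #: inserts after position(s) 7: ukkogalap
surface: ukkogalap


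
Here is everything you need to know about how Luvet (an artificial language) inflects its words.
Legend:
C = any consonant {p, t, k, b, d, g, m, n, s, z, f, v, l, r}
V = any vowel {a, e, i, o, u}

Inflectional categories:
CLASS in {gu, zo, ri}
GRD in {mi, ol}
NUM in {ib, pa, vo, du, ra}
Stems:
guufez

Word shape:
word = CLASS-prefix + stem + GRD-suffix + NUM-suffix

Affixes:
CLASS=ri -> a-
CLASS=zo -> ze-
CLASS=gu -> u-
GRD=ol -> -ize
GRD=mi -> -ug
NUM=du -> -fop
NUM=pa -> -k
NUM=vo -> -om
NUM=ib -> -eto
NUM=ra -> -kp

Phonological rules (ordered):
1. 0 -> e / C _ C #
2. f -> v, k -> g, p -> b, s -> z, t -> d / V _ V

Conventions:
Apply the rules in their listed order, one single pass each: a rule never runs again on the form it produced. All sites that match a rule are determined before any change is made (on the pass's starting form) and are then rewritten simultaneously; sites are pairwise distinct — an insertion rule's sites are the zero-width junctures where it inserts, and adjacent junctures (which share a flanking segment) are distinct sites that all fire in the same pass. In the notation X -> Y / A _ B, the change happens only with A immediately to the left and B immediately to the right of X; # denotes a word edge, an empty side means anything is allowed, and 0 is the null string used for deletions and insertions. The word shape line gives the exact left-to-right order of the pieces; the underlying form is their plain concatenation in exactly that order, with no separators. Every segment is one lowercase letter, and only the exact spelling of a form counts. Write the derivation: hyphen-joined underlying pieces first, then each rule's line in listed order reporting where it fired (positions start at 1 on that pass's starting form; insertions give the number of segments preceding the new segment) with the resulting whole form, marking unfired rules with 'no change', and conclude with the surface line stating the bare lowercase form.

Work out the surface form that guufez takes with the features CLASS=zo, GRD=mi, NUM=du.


underlying: ze-guufez-ug-fop
1. 0 -> e / C _ C #: no change
2. f -> v, k -> g, p -> b, s -> z, t -> d / V _ V: fires at position(s) 6: zeguuvezugfop
surface: zeguuvezugfop


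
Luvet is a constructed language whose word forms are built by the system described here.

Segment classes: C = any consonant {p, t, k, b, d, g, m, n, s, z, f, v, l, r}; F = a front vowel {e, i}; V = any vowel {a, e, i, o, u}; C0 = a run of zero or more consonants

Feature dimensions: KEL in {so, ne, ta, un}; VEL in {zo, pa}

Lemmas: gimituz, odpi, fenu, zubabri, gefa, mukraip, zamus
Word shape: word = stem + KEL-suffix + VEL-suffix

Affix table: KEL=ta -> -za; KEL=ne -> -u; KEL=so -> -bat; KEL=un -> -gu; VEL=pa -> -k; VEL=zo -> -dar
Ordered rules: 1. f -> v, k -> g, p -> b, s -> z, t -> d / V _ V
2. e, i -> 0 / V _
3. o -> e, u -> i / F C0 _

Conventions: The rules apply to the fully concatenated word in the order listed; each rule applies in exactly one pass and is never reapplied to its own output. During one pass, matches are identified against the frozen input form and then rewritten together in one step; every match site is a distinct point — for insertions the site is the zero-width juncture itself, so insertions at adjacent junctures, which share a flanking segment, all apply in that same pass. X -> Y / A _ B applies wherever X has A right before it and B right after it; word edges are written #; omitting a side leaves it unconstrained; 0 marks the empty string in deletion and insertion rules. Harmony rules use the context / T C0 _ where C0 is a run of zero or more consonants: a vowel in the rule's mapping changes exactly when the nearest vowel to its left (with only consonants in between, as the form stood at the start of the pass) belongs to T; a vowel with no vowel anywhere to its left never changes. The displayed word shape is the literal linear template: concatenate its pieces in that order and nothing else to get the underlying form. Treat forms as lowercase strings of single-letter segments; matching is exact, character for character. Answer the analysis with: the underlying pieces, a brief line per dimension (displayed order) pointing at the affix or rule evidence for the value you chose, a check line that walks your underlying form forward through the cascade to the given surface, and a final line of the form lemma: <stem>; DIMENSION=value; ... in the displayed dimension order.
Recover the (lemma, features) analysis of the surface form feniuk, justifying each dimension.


underlying: fenu-u-k
KEL=ne - signalled by the affix -u
VEL=pa - signalled by the affix -k
check: fenuuk -> fenuuk -> fenuuk -> feniuk
lemma: fenu; KEL=ne; VEL=pa


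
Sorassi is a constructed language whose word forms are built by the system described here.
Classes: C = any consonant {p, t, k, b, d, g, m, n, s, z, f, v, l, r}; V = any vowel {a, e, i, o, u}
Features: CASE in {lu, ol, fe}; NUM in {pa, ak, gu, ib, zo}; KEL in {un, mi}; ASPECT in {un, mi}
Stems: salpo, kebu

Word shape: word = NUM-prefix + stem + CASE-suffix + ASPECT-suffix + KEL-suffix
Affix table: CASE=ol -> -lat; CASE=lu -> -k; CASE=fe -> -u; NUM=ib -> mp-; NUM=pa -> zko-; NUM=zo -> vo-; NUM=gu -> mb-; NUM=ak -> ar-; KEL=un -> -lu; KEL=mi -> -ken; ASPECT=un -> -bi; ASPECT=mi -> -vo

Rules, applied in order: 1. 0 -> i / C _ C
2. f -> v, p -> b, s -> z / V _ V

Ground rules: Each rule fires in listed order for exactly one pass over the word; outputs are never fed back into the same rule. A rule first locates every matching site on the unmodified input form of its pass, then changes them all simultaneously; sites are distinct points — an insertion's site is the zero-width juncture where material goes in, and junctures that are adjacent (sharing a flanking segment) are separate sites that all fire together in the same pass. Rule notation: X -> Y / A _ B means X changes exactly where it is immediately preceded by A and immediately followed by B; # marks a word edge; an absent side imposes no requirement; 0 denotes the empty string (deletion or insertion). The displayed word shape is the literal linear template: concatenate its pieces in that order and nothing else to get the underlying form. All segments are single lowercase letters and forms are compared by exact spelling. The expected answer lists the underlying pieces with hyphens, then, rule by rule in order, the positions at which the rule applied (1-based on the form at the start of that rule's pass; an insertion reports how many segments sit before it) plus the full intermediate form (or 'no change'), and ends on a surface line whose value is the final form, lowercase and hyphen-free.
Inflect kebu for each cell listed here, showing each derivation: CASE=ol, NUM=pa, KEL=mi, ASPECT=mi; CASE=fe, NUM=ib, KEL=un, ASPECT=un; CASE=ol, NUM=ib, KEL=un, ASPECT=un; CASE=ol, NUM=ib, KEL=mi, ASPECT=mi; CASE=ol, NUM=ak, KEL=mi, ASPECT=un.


cell CASE=ol, NUM=pa, KEL=mi, ASPECT=mi:
underlying: zko-kebu-lat-vo-ken
1. 0 -> i / C _ C: inserts after position(s) 1, 10: zikokebulativoken
2. f -> v, p -> b, s -> z / V _ V: no change
surface: zikokebulativoken

cell CASE=fe, NUM=ib, KEL=un, ASPECT=un:
underlying: mp-kebu-u-bi-lu
1. 0 -> i / C _ C: inserts after position(s) 1, 2: mipikebuubilu
2. f -> v, p -> b, s -> z / V _ V: fires at position(s) 3: mibikebuubilu
surface: mibikebuubilu

cell CASE=ol, NUM=ib, KEL=un, ASPECT=un:
underlying: mp-kebu-lat-bi-lu
1. 0 -> i / C _ C: inserts after position(s) 1, 2, 9: mipikebulatibilu
2. f -> v, p -> b, s -> z / V _ V: fires at position(s) 3: mibikebulatibilu
surface: mibikebulatibilu

cell CASE=ol, NUM=ib, KEL=mi, ASPECT=mi:
underlying: mp-kebu-lat-vo-ken
1. 0 -> i / C _ C: inserts after position(s) 1, 2, 9: mipikebulativoken
2. f -> v, p -> b, s -> z / V _ V: fires at position(s) 3: mibikebulativoken
surface: mibikebulativoken

cell CASE=ol, NUM=ak, KEL=mi, ASPECT=un:
underlying: ar-kebu-lat-bi-ken
1. 0 -> i / C _ C: inserts after position(s) 2, 9: arikebulatibiken
2. f -> v, p -> b, s -> z / V _ V: no change
surface: arikebulatibiken


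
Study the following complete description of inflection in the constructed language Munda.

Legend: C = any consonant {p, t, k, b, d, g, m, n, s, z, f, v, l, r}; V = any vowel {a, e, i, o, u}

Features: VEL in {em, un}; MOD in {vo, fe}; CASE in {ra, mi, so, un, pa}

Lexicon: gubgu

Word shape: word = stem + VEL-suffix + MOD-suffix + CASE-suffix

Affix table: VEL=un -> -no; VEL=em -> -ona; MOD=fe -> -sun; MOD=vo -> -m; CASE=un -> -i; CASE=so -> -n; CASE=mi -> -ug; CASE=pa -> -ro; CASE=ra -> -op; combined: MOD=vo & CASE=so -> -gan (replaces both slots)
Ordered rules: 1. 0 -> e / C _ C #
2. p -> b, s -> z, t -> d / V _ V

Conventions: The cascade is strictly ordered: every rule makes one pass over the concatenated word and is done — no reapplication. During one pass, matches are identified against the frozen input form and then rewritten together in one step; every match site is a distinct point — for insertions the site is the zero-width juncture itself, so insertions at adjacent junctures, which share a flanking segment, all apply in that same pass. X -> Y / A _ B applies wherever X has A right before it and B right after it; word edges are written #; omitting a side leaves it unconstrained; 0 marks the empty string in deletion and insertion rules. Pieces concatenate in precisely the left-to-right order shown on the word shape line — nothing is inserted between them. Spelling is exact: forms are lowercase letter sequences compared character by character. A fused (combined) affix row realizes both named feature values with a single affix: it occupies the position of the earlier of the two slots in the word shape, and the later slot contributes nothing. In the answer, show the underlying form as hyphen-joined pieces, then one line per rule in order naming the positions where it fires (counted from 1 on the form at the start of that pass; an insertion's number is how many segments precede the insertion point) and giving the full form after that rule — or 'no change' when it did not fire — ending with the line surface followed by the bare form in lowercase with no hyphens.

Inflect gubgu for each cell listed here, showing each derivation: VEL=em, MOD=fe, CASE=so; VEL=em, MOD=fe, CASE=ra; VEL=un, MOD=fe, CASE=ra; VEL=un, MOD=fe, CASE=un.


cell VEL=em, MOD=fe, CASE=so:
underlying: gubgu-ona-sun-n
1. 0 -> e / C _ C #: inserts after position(s) 11: gubguonasunen
2. p -> b, s -> z, t -> d / V _ V: fires at position(s) 9: gubguonazunen
surface: gubguonazunen

cell VEL=em, MOD=fe, CASE=ra:
underlying: gubgu-ona-sun-op
1. 0 -> e / C _ C #: no change
2. p -> b, s -> z, t -> d / V _ V: fires at position(s) 9: gubguonazunop
surface: gubguonazunop

cell VEL=un, MOD=fe, CASE=ra:
underlying: gubgu-no-sun-op
1. 0 -> e / C _ C #: no change
2. p -> b, s -> z, t -> d / V _ V: fires at position(s) 8: gubgunozunop
surface: gubgunozunop

cell VEL=un, MOD=fe, CASE=un:
underlying: gubgu-no-sun-i
1. 0 -> e / C _ C #: no change
2. p -> b, s -> z, t -> d / V _ V: fires at position(s) 8: gubgunozuni
surface: gubgunozuni


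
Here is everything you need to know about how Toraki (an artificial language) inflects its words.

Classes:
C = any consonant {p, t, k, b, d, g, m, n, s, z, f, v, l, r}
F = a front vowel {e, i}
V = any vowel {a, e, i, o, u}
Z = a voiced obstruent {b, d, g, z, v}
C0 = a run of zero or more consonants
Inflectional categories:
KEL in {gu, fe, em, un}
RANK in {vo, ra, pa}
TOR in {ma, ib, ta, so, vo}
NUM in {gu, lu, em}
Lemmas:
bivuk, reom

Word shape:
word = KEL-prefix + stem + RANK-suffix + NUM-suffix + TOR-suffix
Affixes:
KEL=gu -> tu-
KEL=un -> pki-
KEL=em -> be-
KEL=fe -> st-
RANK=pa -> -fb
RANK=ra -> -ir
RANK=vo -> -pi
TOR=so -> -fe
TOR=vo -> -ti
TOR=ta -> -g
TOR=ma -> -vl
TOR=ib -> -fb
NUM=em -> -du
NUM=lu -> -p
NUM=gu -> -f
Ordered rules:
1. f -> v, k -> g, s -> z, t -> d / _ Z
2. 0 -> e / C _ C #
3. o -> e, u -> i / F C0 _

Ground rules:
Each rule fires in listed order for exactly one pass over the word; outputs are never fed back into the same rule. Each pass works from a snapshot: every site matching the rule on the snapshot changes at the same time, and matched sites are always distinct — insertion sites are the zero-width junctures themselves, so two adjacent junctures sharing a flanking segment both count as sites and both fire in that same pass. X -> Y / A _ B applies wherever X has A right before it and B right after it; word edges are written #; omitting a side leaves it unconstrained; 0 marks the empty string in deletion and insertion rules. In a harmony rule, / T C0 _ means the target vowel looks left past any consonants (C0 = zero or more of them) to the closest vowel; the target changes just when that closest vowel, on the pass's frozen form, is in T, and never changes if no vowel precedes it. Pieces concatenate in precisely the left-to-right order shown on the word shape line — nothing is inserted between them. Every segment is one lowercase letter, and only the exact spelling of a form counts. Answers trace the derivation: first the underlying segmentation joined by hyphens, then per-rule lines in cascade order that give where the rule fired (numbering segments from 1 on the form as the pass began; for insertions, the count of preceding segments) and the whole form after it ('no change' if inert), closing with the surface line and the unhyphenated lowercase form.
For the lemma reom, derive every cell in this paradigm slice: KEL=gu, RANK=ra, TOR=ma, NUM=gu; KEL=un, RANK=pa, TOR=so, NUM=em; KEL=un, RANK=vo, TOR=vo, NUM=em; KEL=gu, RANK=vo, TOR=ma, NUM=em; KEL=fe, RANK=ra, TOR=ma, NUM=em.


cell KEL=gu, RANK=ra, TOR=ma, NUM=gu:
underlying: tu-reom-ir-f-vl
1. f -> v, k -> g, s -> z, t -> d / _ Z: fires at position(s) 9: tureomirvvl
2. 0 -> e / C _ C #: inserts after position(s) 10: tureomirvvel
3. o -> e, u -> i / F C0 _: fires at position(s) 5: tureemirvvel
surface: tureemirvvel

cell KEL=un, RANK=pa, TOR=so, NUM=em:
underlying: pki-reom-fb-du-fe
1. f -> v, k -> g, s -> z, t -> d / _ Z: fires at position(s) 8: pkireomvbdufe
2. 0 -> e / C _ C #: no change
3. o -> e, u -> i / F C0 _: fires at position(s) 6: pkireemvbdufe
surface: pkireemvbdufe

cell KEL=un, RANK=vo, TOR=vo, NUM=em:
underlying: pki-reom-pi-du-ti
1. f -> v, k -> g, s -> z, t -> d / _ Z: no change
2. 0 -> e / C _ C #: no change
3. o -> e, u -> i / F C0 _: fires at position(s) 6, 11: pkireempiditi
surface: pkireempiditi

cell KEL=gu, RANK=vo, TOR=ma, NUM=em:
underlying: tu-reom-pi-du-vl
1. f -> v, k -> g, s -> z, t -> d / _ Z: no change
2. 0 -> e / C _ C #: inserts after position(s) 11: tureompiduvel
3. o -> e, u -> i / F C0 _: fires at position(s) 5, 10: tureempidivel
surface: tureempidivel

cell KEL=fe, RANK=ra, TOR=ma, NUM=em:
underlying: st-reom-ir-du-vl
1. f -> v, k -> g, s -> z, t -> d / _ Z: no change
2. 0 -> e / C _ C #: inserts after position(s) 11: streomirduvel
3. o -> e, u -> i / F C0 _: fires at position(s) 5, 10: streemirdivel
surface: streemirdivel


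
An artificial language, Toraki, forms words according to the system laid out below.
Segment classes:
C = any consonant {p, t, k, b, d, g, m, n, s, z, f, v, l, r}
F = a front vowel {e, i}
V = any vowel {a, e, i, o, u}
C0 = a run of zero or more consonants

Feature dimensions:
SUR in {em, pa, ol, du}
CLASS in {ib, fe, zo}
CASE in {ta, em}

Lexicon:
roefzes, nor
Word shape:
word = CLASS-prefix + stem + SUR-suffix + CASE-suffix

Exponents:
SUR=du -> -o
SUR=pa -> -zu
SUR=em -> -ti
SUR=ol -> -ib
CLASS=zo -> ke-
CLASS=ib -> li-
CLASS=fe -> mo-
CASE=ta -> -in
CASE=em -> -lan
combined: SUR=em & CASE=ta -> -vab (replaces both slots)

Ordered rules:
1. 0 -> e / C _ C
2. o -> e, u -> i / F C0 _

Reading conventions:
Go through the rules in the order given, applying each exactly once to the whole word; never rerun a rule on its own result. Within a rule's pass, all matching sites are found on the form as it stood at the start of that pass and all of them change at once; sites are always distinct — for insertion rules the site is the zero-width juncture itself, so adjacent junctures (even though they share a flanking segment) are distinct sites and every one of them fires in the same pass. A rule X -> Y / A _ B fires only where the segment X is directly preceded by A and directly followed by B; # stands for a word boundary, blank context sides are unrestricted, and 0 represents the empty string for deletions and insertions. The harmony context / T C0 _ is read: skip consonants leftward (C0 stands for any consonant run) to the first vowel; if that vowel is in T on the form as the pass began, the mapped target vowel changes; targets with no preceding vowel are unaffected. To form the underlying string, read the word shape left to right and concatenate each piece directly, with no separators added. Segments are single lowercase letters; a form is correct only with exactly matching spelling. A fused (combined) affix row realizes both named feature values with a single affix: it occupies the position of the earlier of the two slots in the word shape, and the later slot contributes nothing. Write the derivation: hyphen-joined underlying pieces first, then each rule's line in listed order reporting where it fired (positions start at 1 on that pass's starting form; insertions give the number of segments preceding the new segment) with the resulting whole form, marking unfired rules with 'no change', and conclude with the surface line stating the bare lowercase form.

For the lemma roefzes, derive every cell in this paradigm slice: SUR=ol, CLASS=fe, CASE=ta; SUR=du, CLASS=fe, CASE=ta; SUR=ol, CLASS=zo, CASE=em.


cell SUR=ol, CLASS=fe, CASE=ta:
underlying: mo-roefzes-ib-in
1. 0 -> e / C _ C: inserts after position(s) 6: moroefezesibin
2. o -> e, u -> i / F C0 _: no change
surface: moroefezesibin

cell SUR=du, CLASS=fe, CASE=ta:
underlying: mo-roefzes-o-in
1. 0 -> e / C _ C: inserts after position(s) 6: moroefezesoin
2. o -> e, u -> i / F C0 _: fires at position(s) 11: moroefezesein
surface: moroefezesein

cell SUR=ol, CLASS=zo, CASE=em:
underlying: ke-roefzes-ib-lan
1. 0 -> e / C _ C: inserts after position(s) 6, 11: keroefezesibelan
2. o -> e, u -> i / F C0 _: fires at position(s) 4: kereefezesibelan
surface: kereefezesibelan


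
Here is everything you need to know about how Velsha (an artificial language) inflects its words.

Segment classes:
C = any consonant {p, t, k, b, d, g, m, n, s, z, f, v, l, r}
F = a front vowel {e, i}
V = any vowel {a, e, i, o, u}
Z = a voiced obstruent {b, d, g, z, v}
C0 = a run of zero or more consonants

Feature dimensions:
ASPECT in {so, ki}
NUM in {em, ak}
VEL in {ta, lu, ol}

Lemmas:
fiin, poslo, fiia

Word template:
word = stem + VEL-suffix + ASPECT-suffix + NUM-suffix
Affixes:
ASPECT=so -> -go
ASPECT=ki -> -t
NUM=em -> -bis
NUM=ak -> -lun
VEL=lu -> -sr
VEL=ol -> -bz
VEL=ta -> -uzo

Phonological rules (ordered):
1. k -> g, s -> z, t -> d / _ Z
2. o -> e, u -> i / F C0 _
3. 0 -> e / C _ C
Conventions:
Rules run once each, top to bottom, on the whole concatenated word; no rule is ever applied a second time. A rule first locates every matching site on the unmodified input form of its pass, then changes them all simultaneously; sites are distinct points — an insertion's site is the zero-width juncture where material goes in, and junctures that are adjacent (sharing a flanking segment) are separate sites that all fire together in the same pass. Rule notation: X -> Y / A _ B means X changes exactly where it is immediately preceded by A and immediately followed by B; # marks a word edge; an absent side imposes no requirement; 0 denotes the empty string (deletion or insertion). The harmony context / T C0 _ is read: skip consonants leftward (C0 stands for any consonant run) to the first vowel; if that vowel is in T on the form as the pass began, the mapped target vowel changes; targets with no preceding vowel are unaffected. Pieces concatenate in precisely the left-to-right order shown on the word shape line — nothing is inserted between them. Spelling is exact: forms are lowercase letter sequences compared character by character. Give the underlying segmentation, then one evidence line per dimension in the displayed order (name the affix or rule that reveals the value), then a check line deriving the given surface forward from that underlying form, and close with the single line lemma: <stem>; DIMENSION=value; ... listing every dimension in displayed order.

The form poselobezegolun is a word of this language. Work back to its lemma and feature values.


underlying: poslo-bz-go-lun
ASPECT=so - signalled by the affix -go
NUM=ak - signalled by the affix -lun
VEL=ol - signalled by the affix -bz
check: poslobzgolun -> poslobzgolun -> poslobzgolun -> poselobezegolun
lemma: poslo; ASPECT=so; NUM=ak; VEL=ol


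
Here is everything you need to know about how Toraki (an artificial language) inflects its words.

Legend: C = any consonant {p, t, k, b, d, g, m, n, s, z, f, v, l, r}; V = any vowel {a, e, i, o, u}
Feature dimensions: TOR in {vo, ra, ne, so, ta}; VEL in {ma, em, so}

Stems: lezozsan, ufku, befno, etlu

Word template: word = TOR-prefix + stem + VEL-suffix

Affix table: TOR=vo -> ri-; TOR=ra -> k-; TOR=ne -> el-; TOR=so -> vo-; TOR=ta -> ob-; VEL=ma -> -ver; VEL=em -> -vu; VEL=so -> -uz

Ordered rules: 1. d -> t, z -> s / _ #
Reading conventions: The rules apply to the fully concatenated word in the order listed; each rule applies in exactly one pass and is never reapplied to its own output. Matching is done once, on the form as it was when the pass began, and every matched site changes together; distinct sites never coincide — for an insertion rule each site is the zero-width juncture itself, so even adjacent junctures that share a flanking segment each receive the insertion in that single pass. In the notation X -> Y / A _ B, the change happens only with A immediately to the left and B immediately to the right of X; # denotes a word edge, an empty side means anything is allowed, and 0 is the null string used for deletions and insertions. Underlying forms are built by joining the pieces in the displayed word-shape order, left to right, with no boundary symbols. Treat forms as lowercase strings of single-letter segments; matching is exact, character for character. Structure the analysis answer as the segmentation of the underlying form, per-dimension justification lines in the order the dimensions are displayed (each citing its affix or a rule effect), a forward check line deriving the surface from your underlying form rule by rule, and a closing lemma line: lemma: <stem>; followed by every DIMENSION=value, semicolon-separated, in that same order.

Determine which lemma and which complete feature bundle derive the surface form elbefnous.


underlying: el-befno-uz
TOR=ne - signalled by the affix el-
VEL=so - signalled by the affix -uz
check: elbefnouz -> elbefnous
lemma: befno; TOR=ne; VEL=so


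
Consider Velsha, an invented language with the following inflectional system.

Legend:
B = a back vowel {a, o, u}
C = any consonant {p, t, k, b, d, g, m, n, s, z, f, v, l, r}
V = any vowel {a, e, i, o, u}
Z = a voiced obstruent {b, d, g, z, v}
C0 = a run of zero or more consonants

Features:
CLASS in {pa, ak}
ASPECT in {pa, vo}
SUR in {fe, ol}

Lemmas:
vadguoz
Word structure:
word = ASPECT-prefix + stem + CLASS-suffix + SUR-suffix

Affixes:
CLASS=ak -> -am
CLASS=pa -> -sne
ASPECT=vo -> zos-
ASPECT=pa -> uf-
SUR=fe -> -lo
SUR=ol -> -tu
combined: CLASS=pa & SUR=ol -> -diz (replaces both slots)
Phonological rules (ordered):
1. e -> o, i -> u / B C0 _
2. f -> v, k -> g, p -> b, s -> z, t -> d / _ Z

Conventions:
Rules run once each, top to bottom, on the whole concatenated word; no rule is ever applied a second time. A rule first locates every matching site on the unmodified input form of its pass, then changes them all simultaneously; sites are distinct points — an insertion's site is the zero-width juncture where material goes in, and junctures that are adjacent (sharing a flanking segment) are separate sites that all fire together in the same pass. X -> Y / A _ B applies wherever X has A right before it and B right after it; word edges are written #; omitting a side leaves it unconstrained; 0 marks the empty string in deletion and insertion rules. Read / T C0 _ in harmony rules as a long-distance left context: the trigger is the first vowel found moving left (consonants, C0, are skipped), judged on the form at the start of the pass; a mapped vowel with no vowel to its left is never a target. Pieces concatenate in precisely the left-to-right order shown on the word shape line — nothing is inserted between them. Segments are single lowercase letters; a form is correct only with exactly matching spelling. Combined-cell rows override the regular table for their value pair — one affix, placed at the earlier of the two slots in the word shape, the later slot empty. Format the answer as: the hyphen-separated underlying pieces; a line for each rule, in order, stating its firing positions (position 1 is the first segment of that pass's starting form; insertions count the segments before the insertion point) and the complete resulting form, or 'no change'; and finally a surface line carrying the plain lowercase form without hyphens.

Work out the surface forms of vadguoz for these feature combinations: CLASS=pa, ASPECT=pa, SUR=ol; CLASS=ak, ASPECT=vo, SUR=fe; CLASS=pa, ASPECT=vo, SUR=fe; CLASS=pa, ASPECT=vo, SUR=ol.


cell CLASS=pa, ASPECT=pa, SUR=ol:
underlying: uf-vadguoz-diz
1. e -> o, i -> u / B C0 _: fires at position(s) 11: ufvadguozduz
2. f -> v, k -> g, p -> b, s -> z, t -> d / _ Z: fires at position(s) 2: uvvadguozduz
surface: uvvadguozduz

cell CLASS=ak, ASPECT=vo, SUR=fe:
underlying: zos-vadguoz-am-lo
1. e -> o, i -> u / B C0 _: no change
2. f -> v, k -> g, p -> b, s -> z, t -> d / _ Z: fires at position(s) 3: zozvadguozamlo
surface: zozvadguozamlo

cell CLASS=pa, ASPECT=vo, SUR=fe:
underlying: zos-vadguoz-sne-lo
1. e -> o, i -> u / B C0 _: fires at position(s) 13: zosvadguozsnolo
2. f -> v, k -> g, p -> b, s -> z, t -> d / _ Z: fires at position(s) 3: zozvadguozsnolo
surface: zozvadguozsnolo

cell CLASS=pa, ASPECT=vo, SUR=ol:
underlying: zos-vadguoz-diz
1. e -> o, i -> u / B C0 _: fires at position(s) 12: zosvadguozduz
2. f -> v, k -> g, p -> b, s -> z, t -> d / _ Z: fires at position(s) 3: zozvadguozduz
surface: zozvadguozduz


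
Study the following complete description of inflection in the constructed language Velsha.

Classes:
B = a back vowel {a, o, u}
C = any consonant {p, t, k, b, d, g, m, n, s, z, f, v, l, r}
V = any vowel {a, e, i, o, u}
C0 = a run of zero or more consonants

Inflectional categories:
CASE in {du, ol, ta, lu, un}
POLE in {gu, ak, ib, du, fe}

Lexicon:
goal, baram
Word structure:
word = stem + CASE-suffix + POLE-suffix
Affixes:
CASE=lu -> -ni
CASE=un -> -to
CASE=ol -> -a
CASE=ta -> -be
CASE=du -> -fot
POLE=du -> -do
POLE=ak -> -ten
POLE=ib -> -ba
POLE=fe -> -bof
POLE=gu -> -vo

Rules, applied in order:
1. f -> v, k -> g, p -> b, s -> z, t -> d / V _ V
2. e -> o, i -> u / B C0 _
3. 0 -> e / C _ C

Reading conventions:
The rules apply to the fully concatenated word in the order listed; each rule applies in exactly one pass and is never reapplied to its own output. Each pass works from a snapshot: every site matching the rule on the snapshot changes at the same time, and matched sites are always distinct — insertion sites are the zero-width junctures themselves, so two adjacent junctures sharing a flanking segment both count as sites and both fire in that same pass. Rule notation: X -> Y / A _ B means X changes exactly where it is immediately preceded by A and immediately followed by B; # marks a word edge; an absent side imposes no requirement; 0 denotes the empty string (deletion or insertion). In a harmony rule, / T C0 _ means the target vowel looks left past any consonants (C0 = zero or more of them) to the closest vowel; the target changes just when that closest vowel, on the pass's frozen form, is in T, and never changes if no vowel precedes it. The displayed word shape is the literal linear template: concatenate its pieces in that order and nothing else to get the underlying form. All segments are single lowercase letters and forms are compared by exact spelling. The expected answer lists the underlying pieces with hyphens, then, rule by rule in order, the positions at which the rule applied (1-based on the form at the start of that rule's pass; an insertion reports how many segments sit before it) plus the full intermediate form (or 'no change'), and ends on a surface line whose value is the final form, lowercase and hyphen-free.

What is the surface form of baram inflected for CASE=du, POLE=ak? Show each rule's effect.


underlying: baram-fot-ten
1. f -> v, k -> g, p -> b, s -> z, t -> d / V _ V: no change
2. e -> o, i -> u / B C0 _: fires at position(s) 10: baramfotton
3. 0 -> e / C _ C: inserts after position(s) 5, 8: baramefoteton
surface: baramefoteton


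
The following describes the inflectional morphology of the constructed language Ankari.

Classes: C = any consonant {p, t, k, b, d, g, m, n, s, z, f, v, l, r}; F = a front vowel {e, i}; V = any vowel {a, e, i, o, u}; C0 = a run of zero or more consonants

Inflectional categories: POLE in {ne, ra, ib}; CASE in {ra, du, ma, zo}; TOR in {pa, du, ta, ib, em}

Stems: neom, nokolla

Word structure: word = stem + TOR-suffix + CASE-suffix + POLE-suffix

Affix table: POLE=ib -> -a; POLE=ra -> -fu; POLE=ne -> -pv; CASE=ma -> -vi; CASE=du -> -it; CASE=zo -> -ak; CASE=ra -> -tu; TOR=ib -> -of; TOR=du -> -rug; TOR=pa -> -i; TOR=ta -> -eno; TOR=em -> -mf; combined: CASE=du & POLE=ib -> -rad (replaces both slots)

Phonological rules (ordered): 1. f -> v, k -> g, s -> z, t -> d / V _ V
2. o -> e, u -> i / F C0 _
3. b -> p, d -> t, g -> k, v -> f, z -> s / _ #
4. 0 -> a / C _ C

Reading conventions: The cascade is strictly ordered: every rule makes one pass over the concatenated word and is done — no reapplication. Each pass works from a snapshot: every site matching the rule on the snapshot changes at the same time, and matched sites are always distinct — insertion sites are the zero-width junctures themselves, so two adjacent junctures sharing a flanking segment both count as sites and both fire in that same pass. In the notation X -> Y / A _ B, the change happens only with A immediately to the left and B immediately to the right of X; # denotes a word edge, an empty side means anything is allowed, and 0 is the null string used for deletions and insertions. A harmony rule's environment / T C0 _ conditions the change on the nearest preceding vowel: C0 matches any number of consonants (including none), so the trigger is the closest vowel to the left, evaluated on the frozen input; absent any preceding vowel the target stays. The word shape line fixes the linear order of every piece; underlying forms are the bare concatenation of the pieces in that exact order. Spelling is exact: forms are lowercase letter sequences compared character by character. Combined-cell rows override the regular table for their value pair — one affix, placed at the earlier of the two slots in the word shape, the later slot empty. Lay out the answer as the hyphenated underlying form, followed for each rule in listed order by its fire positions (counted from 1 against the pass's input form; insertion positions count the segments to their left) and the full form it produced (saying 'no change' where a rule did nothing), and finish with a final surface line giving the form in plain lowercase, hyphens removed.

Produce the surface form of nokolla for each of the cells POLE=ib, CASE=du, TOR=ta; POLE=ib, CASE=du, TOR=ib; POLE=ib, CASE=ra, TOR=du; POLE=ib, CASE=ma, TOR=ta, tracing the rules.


cell POLE=ib, CASE=du, TOR=ta:
underlying: nokolla-eno-rad
1. f -> v, k -> g, s -> z, t -> d / V _ V: fires at position(s) 3: nogollaenorad
2. o -> e, u -> i / F C0 _: fires at position(s) 10: nogollaenerad
3. b -> p, d -> t, g -> k, v -> f, z -> s / _ #: fires at position(s) 13: nogollaenerat
4. 0 -> a / C _ C: inserts after position(s) 5: nogolalaenerat
surface: nogolalaenerat

cell POLE=ib, CASE=du, TOR=ib:
underlying: nokolla-of-rad
1. f -> v, k -> g, s -> z, t -> d / V _ V: fires at position(s) 3: nogollaofrad
2. o -> e, u -> i / F C0 _: no change
3. b -> p, d -> t, g -> k, v -> f, z -> s / _ #: fires at position(s) 12: nogollaofrat
4. 0 -> a / C _ C: inserts after position(s) 5, 9: nogolalaofarat
surface: nogolalaofarat

cell POLE=ib, CASE=ra, TOR=du:
underlying: nokolla-rug-tu-a
1. f -> v, k -> g, s -> z, t -> d / V _ V: fires at position(s) 3: nogollarugtua
2. o -> e, u -> i / F C0 _: no change
3. b -> p, d -> t, g -> k, v -> f, z -> s / _ #: no change
4. 0 -> a / C _ C: inserts after position(s) 5, 10: nogolalarugatua
surface: nogolalarugatua

cell POLE=ib, CASE=ma, TOR=ta:
underlying: nokolla-eno-vi-a
1. f -> v, k -> g, s -> z, t -> d / V _ V: fires at position(s) 3: nogollaenovia
2. o -> e, u -> i / F C0 _: fires at position(s) 10: nogollaenevia
3. b -> p, d -> t, g -> k, v -> f, z -> s / _ #: no change
4. 0 -> a / C _ C: inserts after position(s) 5: nogolalaenevia
surface: nogolalaenevia
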